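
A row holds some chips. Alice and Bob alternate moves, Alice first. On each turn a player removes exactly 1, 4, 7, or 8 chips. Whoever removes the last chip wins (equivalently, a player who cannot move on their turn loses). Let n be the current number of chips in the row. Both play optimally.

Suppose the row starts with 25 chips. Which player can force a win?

Label each position W (a win for the player to move) or L (a loss). A position with no legal move is L; any other position is W exactly when some move reaches an L, and L when every move reaches a W.
n=0: no move → L
n=1: →0(L), so W
n=2: →1(W) only, which is W, so L
n=3: →2(L), so W
n=4: →0(L), so W
n=5: →4(W), 1(W) — all W, so L
n=6: →5(L), so W
n=7: →0(L), so W
n=8: →0(L), so W
n=9: →5(L), so W
n=10: →2(L), so W
n=11: →10(W), 7(W), 4(W), 3(W) — all W, so L
n=12: →11(L), so W
n=13: →5(L), so W
n=14: →13(W), 10(W), 7(W), 6(W) — all W, so L
n=15: →14(L), so W
n=16: →15(W), 12(W), 9(W), 8(W) — all W, so L
n=17: →16(L), so W
n=18: →14(L), so W
n=19: →11(L), so W
n=20: →16(L), so W
n=21: →14(L), so W
n=22: →14(L), so W
n=23: →16(L), so W
n=24: →16(L), so W
n=25: →24(W), 21(W), 18(W), 17(W) — all W, so L
The starting position 25 is L: whatever Alice does, the opponent receives a W position.

Bob wins.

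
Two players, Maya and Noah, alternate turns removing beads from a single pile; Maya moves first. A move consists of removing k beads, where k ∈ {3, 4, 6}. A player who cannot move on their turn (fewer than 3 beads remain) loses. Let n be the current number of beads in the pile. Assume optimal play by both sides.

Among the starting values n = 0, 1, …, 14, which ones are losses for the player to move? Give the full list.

0, 1, 2, 9, 10, 11

Build the W/L table. Terminal = L. A non-terminal position is W if it has a move to some L; otherwise it is L.
n=0: no move → L
n=1: no move → L
n=2: no move → L
n=3: reaches L-position 0 → W
n=4: reaches L-position 1 → W
n=5: reaches L-position 2 → W
n=6: reaches L-position 2 → W
n=7: reaches L-position 1 → W
n=8: reaches L-position 2 → W
n=9: only reaches 6(W), 5(W), 3(W), all W → L
n=10: only reaches 7(W), 6(W), 4(W), all W → L
n=11: only reaches 8(W), 7(W), 5(W), all W → L
n=12: reaches L-position 9 → W
n=13: reaches L-position 10 → W
n=14: reaches L-position 11 → W
The losing starting values of n are exactly the entries labelled L in this table (6 of them).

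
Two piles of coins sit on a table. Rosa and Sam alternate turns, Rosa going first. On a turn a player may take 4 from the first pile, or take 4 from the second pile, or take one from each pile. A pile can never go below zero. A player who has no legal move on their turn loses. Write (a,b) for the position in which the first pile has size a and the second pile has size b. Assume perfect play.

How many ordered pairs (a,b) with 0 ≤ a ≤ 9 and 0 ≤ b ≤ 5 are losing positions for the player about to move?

Build the W/L table. Terminal = L. A non-terminal position is W if it has a move to some L; otherwise it is L.
Every move lowers a or b (never raises either), so fill the grid row by row in increasing a, and left to right within a row: each cell's successors are then already labelled.
      b=0  b=1  b=2  b=3  b=4  b=5
a=0:    L    L    L    L    W    W
a=1:    L    W    W    W    W    L
a=2:    L    W    L    L    W    L
a=3:    L    W    L    W    W    L
a=4:    W    W    W    W    L    L
a=5:    W    L    L    L    L    W
a=6:    W    L    W    W    W    W
a=7:    W    L    W    L    L    W
a=8:    L    L    W    L    W    W
a=9:    L    W    W    W    W    L
Cells with no legal move (terminal, hence L): (0,0), (0,1), (0,2), (0,3), (1,0), (2,0), (3,0).
The remaining L cells, each justified by listing all of its moves:
(1,5): only reaches (1,1)(W), (0,4)(W), all W → L
(2,2): only reaches (1,1)(W), which is W → L
(2,3): only reaches (1,2)(W), which is W → L
(2,5): only reaches (2,1)(W), (1,4)(W), all W → L
(3,2): only reaches (2,1)(W), which is W → L
(3,5): only reaches (3,1)(W), (2,4)(W), all W → L
(4,4): only reaches (0,4)(W), (4,0)(W), (3,3)(W), all W → L
(4,5): only reaches (0,5)(W), (4,1)(W), (3,4)(W), all W → L
(5,1): only reaches (1,1)(W), (4,0)(W), all W → L
(5,2): only reaches (1,2)(W), (4,1)(W), all W → L
(5,3): only reaches (1,3)(W), (4,2)(W), all W → L
(5,4): only reaches (1,4)(W), (5,0)(W), (4,3)(W), all W → L
(6,1): only reaches (2,1)(W), (5,0)(W), all W → L
(7,1): only reaches (3,1)(W), (6,0)(W), all W → L
(7,3): only reaches (3,3)(W), (6,2)(W), all W → L
(7,4): only reaches (3,4)(W), (7,0)(W), (6,3)(W), all W → L
(8,0): only reaches (4,0)(W), which is W → L
(8,1): only reaches (4,1)(W), (7,0)(W), all W → L
(8,3): only reaches (4,3)(W), (7,2)(W), all W → L
(9,0): only reaches (5,0)(W), which is W → L
(9,5): only reaches (5,5)(W), (9,1)(W), (8,4)(W), all W → L
Every other cell has at least one move into one of the L cells above, so it is W.
L cells per row: a=0: 4, a=1: 2, a=2: 4, a=3: 3, a=4: 2, a=5: 4, a=6: 1, a=7: 3, a=8: 3, a=9: 2; total 28.

28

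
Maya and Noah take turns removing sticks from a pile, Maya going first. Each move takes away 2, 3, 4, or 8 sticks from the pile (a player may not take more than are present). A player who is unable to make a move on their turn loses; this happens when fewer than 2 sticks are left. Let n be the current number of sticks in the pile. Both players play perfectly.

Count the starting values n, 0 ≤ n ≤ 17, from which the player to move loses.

Use the standard recursion: the mover loses at a terminal position; elsewhere, the mover wins exactly when some move hands the opponent an L position.
n=0: no move → L
n=1: no move → L
n=2: W (go to 0, an L position)
n=3: W (go to 1, an L position)
n=4: W (go to 1, an L position)
n=5: W (go to 1, an L position)
n=6: L (options 4(W), 3(W), 2(W) are all W)
n=7: L (options 5(W), 4(W), 3(W) are all W)
n=8: W (go to 6, an L position)
n=9: W (go to 7, an L position)
n=10: W (go to 7, an L position)
n=11: W (go to 7, an L position)
n=12: L (options 10(W), 9(W), 8(W), 4(W) are all W)
n=13: L (options 11(W), 10(W), 9(W), 5(W) are all W)
n=14: W (go to 12, an L position)
n=15: W (go to 13, an L position)
n=16: W (go to 13, an L position)
n=17: W (go to 13, an L position)
L entries with 0 ≤ n ≤ 17: n = 0, 1, 6, 7, 12, 13; that makes 6.

6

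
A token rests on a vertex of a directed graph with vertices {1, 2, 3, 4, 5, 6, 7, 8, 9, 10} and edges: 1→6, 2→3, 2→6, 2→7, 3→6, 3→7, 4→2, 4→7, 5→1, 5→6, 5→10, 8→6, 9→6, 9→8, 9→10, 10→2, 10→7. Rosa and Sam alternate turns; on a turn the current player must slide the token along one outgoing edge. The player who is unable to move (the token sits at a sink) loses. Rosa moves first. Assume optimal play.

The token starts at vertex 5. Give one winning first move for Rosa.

Move to 6.

Work bottom-up. With no move the player to move loses. Otherwise the position is W if at least one move leads to an L position for the opponent, and L if every move leads to a W.
Every edge goes from a vertex to one that appears earlier in the order 6, 7, 3, 2, 1, 4, 8, 10, 9, 5, so processing vertices in that order labels each vertex after all of its successors.
6: no outgoing edge → L
7: no outgoing edge → L
3: can move to 7, which is L ⇒ W
2: can move to 7, which is L ⇒ W
1: can move to 6, which is L ⇒ W
4: can move to 7, which is L ⇒ W
8: can move to 6, which is L ⇒ W
10: can move to 7, which is L ⇒ W
9: can move to 6, which is L ⇒ W
5: can move to 6, which is L ⇒ W
From 5, the L positions reachable in one move are: 6.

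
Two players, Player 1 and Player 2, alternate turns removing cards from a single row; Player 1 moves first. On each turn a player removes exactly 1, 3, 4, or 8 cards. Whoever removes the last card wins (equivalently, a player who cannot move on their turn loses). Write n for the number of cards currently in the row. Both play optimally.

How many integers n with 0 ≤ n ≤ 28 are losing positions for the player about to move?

Compute win/loss labels from the base case upward. A position with no move is L. Any other position is W if it can reach an L in one move, else L.
n=0: no move → L
n=1: W (go to 0, an L position)
n=2: L (sole option 1(W) is W)
n=3: W (go to 2, an L position)
n=4: W (go to 0, an L position)
n=5: W (go to 2, an L position)
n=6: W (go to 2, an L position)
n=7: L (options 6(W), 4(W), 3(W) are all W)
n=8: W (go to 7, an L position)
n=9: L (options 8(W), 6(W), 5(W), 1(W) are all W)
n=10: W (go to 9, an L position)
n=11: W (go to 7, an L position)
n=12: W (go to 9, an L position)
n=13: W (go to 9, an L position)
n=14: L (options 13(W), 11(W), 10(W), 6(W) are all W)
n=15: W (go to 14, an L position)
n=16: L (options 15(W), 13(W), 12(W), 8(W) are all W)
n=17: W (go to 16, an L position)
n=18: W (go to 14, an L position)
n=19: W (go to 16, an L position)
n=20: W (go to 16, an L position)
n=21: L (options 20(W), 18(W), 17(W), 13(W) are all W)
n=22: W (go to 21, an L position)
n=23: L (options 22(W), 20(W), 19(W), 15(W) are all W)
n=24: W (go to 23, an L position)
n=25: W (go to 21, an L position)
n=26: W (go to 23, an L position)
n=27: W (go to 23, an L position)
n=28: L (options 27(W), 25(W), 24(W), 20(W) are all W)
L entries with 0 ≤ n ≤ 28: n = 0, 2, 7, 9, 14, 16, 21, 23, 28; that makes 9.

9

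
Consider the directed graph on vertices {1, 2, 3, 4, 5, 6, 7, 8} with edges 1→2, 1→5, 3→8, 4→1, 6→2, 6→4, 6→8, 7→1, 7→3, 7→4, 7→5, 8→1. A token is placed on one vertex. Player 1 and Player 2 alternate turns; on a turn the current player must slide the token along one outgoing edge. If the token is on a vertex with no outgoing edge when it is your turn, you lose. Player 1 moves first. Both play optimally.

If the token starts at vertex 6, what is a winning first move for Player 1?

Build the W/L table. Terminal = L. A non-terminal position is W if it has a move to some L; otherwise it is L.
Every edge goes from a vertex to one that appears earlier in the order 5, 2, 1, 4, 8, 6, 3, 7, so processing vertices in that order labels each vertex after all of its successors.
5: no outgoing edge → L
2: no outgoing edge → L
1: can move to 2, which is L ⇒ W
4: the only move is to 1(W), a W ⇒ L
8: the only move is to 1(W), a W ⇒ L
6: can move to 8, which is L ⇒ W
3: can move to 8, which is L ⇒ W
7: can move to 4, which is L ⇒ W
From 6, the L positions reachable in one move are: 8, 4, 2. Any move reaching one of these is winning.

Move to 8.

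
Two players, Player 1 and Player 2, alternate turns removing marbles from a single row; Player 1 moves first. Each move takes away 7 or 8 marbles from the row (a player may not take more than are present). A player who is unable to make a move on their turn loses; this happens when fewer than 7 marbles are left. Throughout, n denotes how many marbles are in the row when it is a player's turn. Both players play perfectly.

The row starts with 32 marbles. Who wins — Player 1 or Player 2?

Player 2 wins.

Compute win/loss labels from the base case upward. A position with no move is L. Any other position is W if it can reach an L in one move, else L.
n=0: no move → L
n=1: no move → L
n=2: no move → L
n=3: no move → L
n=4: no move → L
n=5: no move → L
n=6: no move → L
n=7: W (go to 0, an L position)
n=8: W (go to 1, an L position)
n=9: W (go to 2, an L position)
n=10: W (go to 3, an L position)
n=11: W (go to 4, an L position)
n=12: W (go to 5, an L position)
n=13: W (go to 6, an L position)
n=14: W (go to 6, an L position)
n=15: L (options 8(W), 7(W) are all W)
n=16: L (options 9(W), 8(W) are all W)
n=17: L (options 10(W), 9(W) are all W)
n=18: L (options 11(W), 10(W) are all W)
n=19: L (options 12(W), 11(W) are all W)
n=20: L (options 13(W), 12(W) are all W)
n=21: L (options 14(W), 13(W) are all W)
n=22: W (go to 15, an L position)
n=23: W (go to 16, an L position)
n=24: W (go to 17, an L position)
n=25: W (go to 18, an L position)
n=26: W (go to 19, an L position)
n=27: W (go to 20, an L position)
n=28: W (go to 21, an L position)
n=29: W (go to 21, an L position)
n=30: L (options 23(W), 22(W) are all W)
n=31: L (options 24(W), 23(W) are all W)
n=32: L (options 25(W), 24(W) are all W)
Every move from 32 reaches a W position, so the mover loses.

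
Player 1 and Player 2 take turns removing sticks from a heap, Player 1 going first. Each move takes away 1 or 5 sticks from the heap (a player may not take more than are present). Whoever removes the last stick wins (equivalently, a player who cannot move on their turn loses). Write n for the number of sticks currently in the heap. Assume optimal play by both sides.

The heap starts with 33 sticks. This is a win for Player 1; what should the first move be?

Positions with no move are L. A position that does have a move is losing for the player to move precisely when every available move leads to a winning position for the opponent. Fill in the labels:
n=0: no move → L
n=1: can move to 0, which is L ⇒ W
n=2: the only move is to 1(W), a W ⇒ L
n=3: can move to 2, which is L ⇒ W
n=4: the only move is to 3(W), a W ⇒ L
n=5: can move to 4, which is L ⇒ W
n=6: moves to 5(W), 1(W); every one is W ⇒ L
n=7: can move to 6, which is L ⇒ W
n=8: moves to 7(W), 3(W); every one is W ⇒ L
n=9: can move to 8, which is L ⇒ W
n=10: moves to 9(W), 5(W); every one is W ⇒ L
n=11: can move to 10, which is L ⇒ W
n=12: moves to 11(W), 7(W); every one is W ⇒ L
n=13: can move to 12, which is L ⇒ W
n=14: moves to 13(W), 9(W); every one is W ⇒ L
n=15: can move to 14, which is L ⇒ W
n=16: moves to 15(W), 11(W); every one is W ⇒ L
n=17: can move to 16, which is L ⇒ W
n=18: moves to 17(W), 13(W); every one is W ⇒ L
n=19: can move to 18, which is L ⇒ W
n=20: moves to 19(W), 15(W); every one is W ⇒ L
n=21: can move to 20, which is L ⇒ W
n=22: moves to 21(W), 17(W); every one is W ⇒ L
n=23: can move to 22, which is L ⇒ W
n=24: moves to 23(W), 19(W); every one is W ⇒ L
n=25: can move to 24, which is L ⇒ W
n=26: moves to 25(W), 21(W); every one is W ⇒ L
n=27: can move to 26, which is L ⇒ W
n=28: moves to 27(W), 23(W); every one is W ⇒ L
n=29: can move to 28, which is L ⇒ W
n=30: moves to 29(W), 25(W); every one is W ⇒ L
n=31: can move to 30, which is L ⇒ W
n=32: moves to 31(W), 27(W); every one is W ⇒ L
n=33: can move to 32, which is L ⇒ W
From 33, the L positions reachable in one move are: 32, 28. Any move reaching one of these is winning.

Remove 1, leaving 32.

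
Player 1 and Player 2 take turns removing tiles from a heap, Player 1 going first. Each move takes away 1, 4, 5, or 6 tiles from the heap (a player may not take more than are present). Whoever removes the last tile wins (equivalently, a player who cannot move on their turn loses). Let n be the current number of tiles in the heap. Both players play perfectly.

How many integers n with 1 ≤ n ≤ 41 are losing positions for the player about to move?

Build the W/L table. Terminal = L. A non-terminal position is W if it has a move to some L; otherwise it is L.
n=0: no move → L
n=1: reaches L-position 0 → W
n=2: only reaches 1(W), which is W → L
n=3: reaches L-position 2 → W
n=4: reaches L-position 0 → W
n=5: reaches L-position 0 → W
n=6: reaches L-position 2 → W
n=7: reaches L-position 2 → W
n=8: reaches L-position 2 → W
n=9: only reaches 8(W), 5(W), 4(W), 3(W), all W → L
n=10: reaches L-position 9 → W
n=11: only reaches 10(W), 7(W), 6(W), 5(W), all W → L
n=12: reaches L-position 11 → W
n=13: reaches L-position 9 → W
n=14: reaches L-position 9 → W
n=15: reaches L-position 11 → W
n=16: reaches L-position 11 → W
n=17: reaches L-position 11 → W
n=18: only reaches 17(W), 14(W), 13(W), 12(W), all W → L
n=19: reaches L-position 18 → W
n=20: only reaches 19(W), 16(W), 15(W), 14(W), all W → L
n=21: reaches L-position 20 → W
n=22: reaches L-position 18 → W
n=23: reaches L-position 18 → W
n=24: reaches L-position 20 → W
n=25: reaches L-position 20 → W
n=26: reaches L-position 20 → W
n=27: only reaches 26(W), 23(W), 22(W), 21(W), all W → L
n=28: reaches L-position 27 → W
n=29: only reaches 28(W), 25(W), 24(W), 23(W), all W → L
n=30: reaches L-position 29 → W
n=31: reaches L-position 27 → W
n=32: reaches L-position 27 → W
n=33: reaches L-position 29 → W
n=34: reaches L-position 29 → W
n=35: reaches L-position 29 → W
n=36: only reaches 35(W), 32(W), 31(W), 30(W), all W → L
n=37: reaches L-position 36 → W
n=38: only reaches 37(W), 34(W), 33(W), 32(W), all W → L
n=39: reaches L-position 38 → W
n=40: reaches L-position 36 → W
n=41: reaches L-position 36 → W
L entries with 1 ≤ n ≤ 41 (n=0 is outside the asked range and is not counted): n = 2, 9, 11, 18, 20, 27, 29, 36, 38; that makes 9.

9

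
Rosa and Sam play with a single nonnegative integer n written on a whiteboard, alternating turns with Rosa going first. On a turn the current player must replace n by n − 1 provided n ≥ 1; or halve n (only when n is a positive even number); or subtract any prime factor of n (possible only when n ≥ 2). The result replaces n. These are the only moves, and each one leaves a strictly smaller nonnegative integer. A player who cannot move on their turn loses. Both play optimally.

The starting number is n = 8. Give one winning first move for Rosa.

Positions with no move are L. A position that does have a move is losing for the player to move precisely when every available move leads to a winning position for the opponent. Fill in the labels:
n=0: no move → L
n=1: reaches L-position 0 → W
n=2: reaches L-position 0 → W
n=3: reaches L-position 0 → W
n=4: only reaches 2(W), 3(W), all W → L
n=5: reaches L-position 0 → W
n=6: reaches L-position 4 → W
n=7: reaches L-position 0 → W
n=8: reaches L-position 4 → W
From 8, the L positions reachable in one move are: 4.

Move to 4.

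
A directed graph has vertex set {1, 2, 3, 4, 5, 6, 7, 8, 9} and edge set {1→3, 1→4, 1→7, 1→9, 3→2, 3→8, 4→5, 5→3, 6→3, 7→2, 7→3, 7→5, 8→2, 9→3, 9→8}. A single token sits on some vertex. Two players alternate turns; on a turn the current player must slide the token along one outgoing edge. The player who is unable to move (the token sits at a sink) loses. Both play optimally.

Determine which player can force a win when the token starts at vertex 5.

Label each position W (a win for the player to move) or L (a loss). A position with no legal move is L; any other position is W exactly when some move reaches an L, and L when every move reaches a W.
Every edge goes from a vertex to one that appears earlier in the order 2, 8, 3, 5, 6, 7, 9, 4, 1, so processing vertices in that order labels each vertex after all of its successors.
2: no outgoing edge → L
8: can move to 2, which is L ⇒ W
3: can move to 2, which is L ⇒ W
5: the only move is to 3(W), a W ⇒ L
6: the only move is to 3(W), a W ⇒ L
7: can move to 5, which is L ⇒ W
9: moves to 3(W), 8(W); every one is W ⇒ L
4: can move to 5, which is L ⇒ W
1: can move to 9, which is L ⇒ W
Every move from 5 reaches a W position, so the mover loses.

The second player wins.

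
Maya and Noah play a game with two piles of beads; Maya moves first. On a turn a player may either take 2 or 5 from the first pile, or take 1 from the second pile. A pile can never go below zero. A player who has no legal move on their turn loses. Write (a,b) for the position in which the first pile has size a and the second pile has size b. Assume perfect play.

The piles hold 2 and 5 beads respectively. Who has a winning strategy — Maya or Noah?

Noah wins.

Positions with no move are L. A position that does have a move is losing for the player to move precisely when every available move leads to a winning position for the opponent. Fill in the labels:
No move ever increases a pile, so every position that can arise here has a ≤ 2 and b ≤ 5; it is enough to label the cells with 0 ≤ a ≤ 2 and 0 ≤ b ≤ 5.
Every move lowers a or b (never raises either), so fill the grid row by row in increasing a, and left to right within a row: each cell's successors are then already labelled.
      b=0  b=1  b=2  b=3  b=4  b=5
a=0:    L    W    L    W    L    W
a=1:    L    W    L    W    L    W
a=2:    W    L    W    L    W    L
Cells with no legal move (terminal, hence L): (0,0), (1,0).
The remaining L cells, each justified by listing all of its moves:
(0,2): only reaches (0,1)(W), which is W → L
(0,4): only reaches (0,3)(W), which is W → L
(1,2): only reaches (1,1)(W), which is W → L
(1,4): only reaches (1,3)(W), which is W → L
(2,1): only reaches (0,1)(W), (2,0)(W), all W → L
(2,3): only reaches (0,3)(W), (2,2)(W), all W → L
(2,5): only reaches (0,5)(W), (2,4)(W), all W → L
Every other cell has at least one move into one of the L cells above, so it is W.
The starting position (2,5) is L: whatever Maya does, the opponent receives a W position.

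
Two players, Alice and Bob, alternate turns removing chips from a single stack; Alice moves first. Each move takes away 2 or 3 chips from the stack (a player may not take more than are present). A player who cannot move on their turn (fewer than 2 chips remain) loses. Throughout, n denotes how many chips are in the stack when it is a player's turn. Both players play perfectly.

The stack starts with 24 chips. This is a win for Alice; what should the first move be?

Remove 3, leaving 21.

Compute win/loss labels from the base case upward. A position with no move is L. Any other position is W if it can reach an L in one move, else L.
n=0: no move → L
n=1: no move → L
n=2: W (go to 0, an L position)
n=3: W (go to 1, an L position)
n=4: W (go to 1, an L position)
n=5: L (options 3(W), 2(W) are all W)
n=6: L (options 4(W), 3(W) are all W)
n=7: W (go to 5, an L position)
n=8: W (go to 6, an L position)
n=9: W (go to 6, an L position)
n=10: L (options 8(W), 7(W) are all W)
n=11: L (options 9(W), 8(W) are all W)
n=12: W (go to 10, an L position)
n=13: W (go to 11, an L position)
n=14: W (go to 11, an L position)
n=15: L (options 13(W), 12(W) are all W)
n=16: L (options 14(W), 13(W) are all W)
n=17: W (go to 15, an L position)
n=18: W (go to 16, an L position)
n=19: W (go to 16, an L position)
n=20: L (options 18(W), 17(W) are all W)
n=21: L (options 19(W), 18(W) are all W)
n=22: W (go to 20, an L position)
n=23: W (go to 21, an L position)
n=24: W (go to 21, an L position)
From 24, the L positions reachable in one move are: 21.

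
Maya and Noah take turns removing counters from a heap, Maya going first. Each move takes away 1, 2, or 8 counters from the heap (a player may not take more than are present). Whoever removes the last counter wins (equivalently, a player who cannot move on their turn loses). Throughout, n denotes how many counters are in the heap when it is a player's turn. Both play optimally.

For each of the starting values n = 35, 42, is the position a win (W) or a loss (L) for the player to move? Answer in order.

35: W, 42: L

Use the standard recursion: the mover loses at a terminal position; elsewhere, the mover wins exactly when some move hands the opponent an L position.
n=0: no move → L
n=1: reaches L-position 0 → W
n=2: reaches L-position 0 → W
n=3: only reaches 2(W), 1(W), all W → L
n=4: reaches L-position 3 → W
n=5: reaches L-position 3 → W
n=6: only reaches 5(W), 4(W), all W → L
n=7: reaches L-position 6 → W
n=8: reaches L-position 6 → W
n=9: only reaches 8(W), 7(W), 1(W), all W → L
n=10: reaches L-position 9 → W
n=11: reaches L-position 9 → W
n=12: only reaches 11(W), 10(W), 4(W), all W → L
n=13: reaches L-position 12 → W
n=14: reaches L-position 12 → W
n=15: only reaches 14(W), 13(W), 7(W), all W → L
n=16: reaches L-position 15 → W
n=17: reaches L-position 15 → W
n=18: only reaches 17(W), 16(W), 10(W), all W → L
n=19: reaches L-position 18 → W
n=20: reaches L-position 18 → W
n=21: only reaches 20(W), 19(W), 13(W), all W → L
n=22: reaches L-position 21 → W
n=23: reaches L-position 21 → W
n=24: only reaches 23(W), 22(W), 16(W), all W → L
n=25: reaches L-position 24 → W
n=26: reaches L-position 24 → W
n=27: only reaches 26(W), 25(W), 19(W), all W → L
n=28: reaches L-position 27 → W
n=29: reaches L-position 27 → W
n=30: only reaches 29(W), 28(W), 22(W), all W → L
n=31: reaches L-position 30 → W
n=32: reaches L-position 30 → W
n=33: only reaches 32(W), 31(W), 25(W), all W → L
n=34: reaches L-position 33 → W
n=35: reaches L-position 33 → W
n=36: only reaches 35(W), 34(W), 28(W), all W → L
n=37: reaches L-position 36 → W
n=38: reaches L-position 36 → W
n=39: only reaches 38(W), 37(W), 31(W), all W → L
n=40: reaches L-position 39 → W
n=41: reaches L-position 39 → W
n=42: only reaches 41(W), 40(W), 34(W), all W → L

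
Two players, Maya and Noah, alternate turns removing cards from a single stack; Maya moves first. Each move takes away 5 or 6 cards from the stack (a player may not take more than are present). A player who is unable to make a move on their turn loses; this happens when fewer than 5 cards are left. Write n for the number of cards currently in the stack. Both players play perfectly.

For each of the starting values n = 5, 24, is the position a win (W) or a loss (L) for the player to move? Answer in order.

Label each position W (a win for the player to move) or L (a loss). A position with no legal move is L; any other position is W exactly when some move reaches an L, and L when every move reaches a W.
n=0: no move → L
n=1: no move → L
n=2: no move → L
n=3: no move → L
n=4: no move → L
n=5: W (go to 0, an L position)
n=6: W (go to 1, an L position)
n=7: W (go to 2, an L position)
n=8: W (go to 3, an L position)
n=9: W (go to 4, an L position)
n=10: W (go to 4, an L position)
n=11: L (options 6(W), 5(W) are all W)
n=12: L (options 7(W), 6(W) are all W)
n=13: L (options 8(W), 7(W) are all W)
n=14: L (options 9(W), 8(W) are all W)
n=15: L (options 10(W), 9(W) are all W)
n=16: W (go to 11, an L position)
n=17: W (go to 12, an L position)
n=18: W (go to 13, an L position)
n=19: W (go to 14, an L position)
n=20: W (go to 15, an L position)
n=21: W (go to 15, an L position)
n=22: L (options 17(W), 16(W) are all W)
n=23: L (options 18(W), 17(W) are all W)
n=24: L (options 19(W), 18(W) are all W)

5: W, 24: L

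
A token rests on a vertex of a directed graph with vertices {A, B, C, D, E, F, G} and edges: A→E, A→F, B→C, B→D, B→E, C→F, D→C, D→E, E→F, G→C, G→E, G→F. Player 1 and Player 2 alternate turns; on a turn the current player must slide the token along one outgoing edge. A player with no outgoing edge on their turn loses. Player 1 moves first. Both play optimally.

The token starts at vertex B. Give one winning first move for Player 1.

Build the W/L table. Terminal = L. A non-terminal position is W if it has a move to some L; otherwise it is L.
Every edge goes from a vertex to one that appears earlier in the order F, C, E, G, D, B, A, so processing vertices in that order labels each vertex after all of its successors.
F: no outgoing edge → L
C: W (go to F, an L position)
E: W (go to F, an L position)
G: W (go to F, an L position)
D: L (options E(W), C(W) are all W)
B: W (go to D, an L position)
A: W (go to F, an L position)
From B, the L positions reachable in one move are: D.

Move to D.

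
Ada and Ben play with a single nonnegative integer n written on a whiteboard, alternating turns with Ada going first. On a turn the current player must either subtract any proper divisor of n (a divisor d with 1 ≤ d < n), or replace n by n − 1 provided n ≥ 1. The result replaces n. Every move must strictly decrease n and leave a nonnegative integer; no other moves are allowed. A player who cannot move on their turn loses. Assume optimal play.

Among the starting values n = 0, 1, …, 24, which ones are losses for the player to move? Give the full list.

0, 2, 5, 7, 9, 11, 13, 15, 17, 19, 21, 23

Positions with no move are L. A position that does have a move is losing for the player to move precisely when every available move leads to a winning position for the opponent. Fill in the labels:
n=0: no move → L
n=1: W (go to 0, an L position)
n=2: L (sole option 1(W) is W)
n=3: W (go to 2, an L position)
n=4: W (go to 2, an L position)
n=5: L (sole option 4(W) is W)
n=6: W (go to 5, an L position)
n=7: L (sole option 6(W) is W)
n=8: W (go to 7, an L position)
n=9: L (options 6(W), 8(W) are all W)
n=10: W (go to 5, an L position)
n=11: L (sole option 10(W) is W)
n=12: W (go to 9, an L position)
n=13: L (sole option 12(W) is W)
n=14: W (go to 7, an L position)
n=15: L (options 10(W), 12(W), 14(W) are all W)
n=16: W (go to 15, an L position)
n=17: L (sole option 16(W) is W)
n=18: W (go to 9, an L position)
n=19: L (sole option 18(W) is W)
n=20: W (go to 15, an L position)
n=21: L (options 14(W), 18(W), 20(W) are all W)
n=22: W (go to 11, an L position)
n=23: L (sole option 22(W) is W)
n=24: W (go to 21, an L position)
The losing starting values of n are exactly the entries labelled L in this table (12 of them).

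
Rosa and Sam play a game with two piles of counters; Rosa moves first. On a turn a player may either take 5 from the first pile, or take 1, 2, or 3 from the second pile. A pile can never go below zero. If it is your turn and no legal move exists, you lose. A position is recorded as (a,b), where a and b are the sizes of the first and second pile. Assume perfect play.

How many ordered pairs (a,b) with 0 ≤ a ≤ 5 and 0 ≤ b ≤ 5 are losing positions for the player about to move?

Classify positions by backward induction: terminal positions (no move available) are L. From any other position, the mover wins iff some move reaches an L.
Every move lowers a or b (never raises either), so fill the grid row by row in increasing a, and left to right within a row: each cell's successors are then already labelled.
      b=0  b=1  b=2  b=3  b=4  b=5
a=0:    L    W    W    W    L    W
a=1:    L    W    W    W    L    W
a=2:    L    W    W    W    L    W
a=3:    L    W    W    W    L    W
a=4:    L    W    W    W    L    W
a=5:    W    L    W    W    W    L
Cells with no legal move (terminal, hence L): (0,0), (1,0), (2,0), (3,0), (4,0).
The remaining L cells, each justified by listing all of its moves:
(0,4): only reaches (0,3)(W), (0,2)(W), (0,1)(W), all W → L
(1,4): only reaches (1,3)(W), (1,2)(W), (1,1)(W), all W → L
(2,4): only reaches (2,3)(W), (2,2)(W), (2,1)(W), all W → L
(3,4): only reaches (3,3)(W), (3,2)(W), (3,1)(W), all W → L
(4,4): only reaches (4,3)(W), (4,2)(W), (4,1)(W), all W → L
(5,1): only reaches (0,1)(W), (5,0)(W), all W → L
(5,5): only reaches (0,5)(W), (5,4)(W), (5,3)(W), (5,2)(W), all W → L
Every other cell has at least one move into one of the L cells above, so it is W.
L cells per row: a=0: 2, a=1: 2, a=2: 2, a=3: 2, a=4: 2, a=5: 2; total 12.

12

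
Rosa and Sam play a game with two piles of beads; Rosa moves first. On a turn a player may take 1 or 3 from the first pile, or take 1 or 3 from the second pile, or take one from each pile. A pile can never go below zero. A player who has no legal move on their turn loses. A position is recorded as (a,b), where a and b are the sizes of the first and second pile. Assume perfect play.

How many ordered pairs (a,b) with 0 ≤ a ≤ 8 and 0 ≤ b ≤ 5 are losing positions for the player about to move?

15

Classify positions by backward induction: terminal positions (no move available) are L. From any other position, the mover wins iff some move reaches an L.
Every move lowers a or b (never raises either), so fill the grid row by row in increasing a, and left to right within a row: each cell's successors are then already labelled.
      b=0  b=1  b=2  b=3  b=4  b=5
a=0:    L    W    L    W    L    W
a=1:    W    W    W    W    W    W
a=2:    L    W    L    W    L    W
a=3:    W    W    W    W    W    W
a=4:    L    W    L    W    L    W
a=5:    W    W    W    W    W    W
a=6:    L    W    L    W    L    W
a=7:    W    W    W    W    W    W
a=8:    L    W    L    W    L    W
Cells with no legal move (terminal, hence L): (0,0).
The remaining L cells, each justified by listing all of its moves:
(0,2): the only move is to (0,1)(W), a W ⇒ L
(0,4): moves to (0,3)(W), (0,1)(W); every one is W ⇒ L
(2,0): the only move is to (1,0)(W), a W ⇒ L
(2,2): moves to (1,2)(W), (2,1)(W), (1,1)(W); every one is W ⇒ L
(2,4): moves to (1,4)(W), (2,3)(W), (2,1)(W), (1,3)(W); every one is W ⇒ L
(4,0): moves to (3,0)(W), (1,0)(W); every one is W ⇒ L
(4,2): moves to (3,2)(W), (1,2)(W), (4,1)(W), (3,1)(W); every one is W ⇒ L
(4,4): moves to (3,4)(W), (1,4)(W), (4,3)(W), (4,1)(W), (3,3)(W); every one is W ⇒ L
(6,0): moves to (5,0)(W), (3,0)(W); every one is W ⇒ L
(6,2): moves to (5,2)(W), (3,2)(W), (6,1)(W), (5,1)(W); every one is W ⇒ L
(6,4): moves to (5,4)(W), (3,4)(W), (6,3)(W), (6,1)(W), (5,3)(W); every one is W ⇒ L
(8,0): moves to (7,0)(W), (5,0)(W); every one is W ⇒ L
(8,2): moves to (7,2)(W), (5,2)(W), (8,1)(W), (7,1)(W); every one is W ⇒ L
(8,4): moves to (7,4)(W), (5,4)(W), (8,3)(W), (8,1)(W), (7,3)(W); every one is W ⇒ L
Every other cell has at least one move into one of the L cells above, so it is W.
L cells per row: a=0: 3, a=1: 0, a=2: 3, a=3: 0, a=4: 3, a=5: 0, a=6: 3, a=7: 0, a=8: 3; total 15.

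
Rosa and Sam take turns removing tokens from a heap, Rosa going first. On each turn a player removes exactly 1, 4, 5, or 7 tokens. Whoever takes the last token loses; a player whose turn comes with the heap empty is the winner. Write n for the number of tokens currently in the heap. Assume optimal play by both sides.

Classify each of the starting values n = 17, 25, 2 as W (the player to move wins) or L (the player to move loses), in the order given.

Classify positions by backward induction: terminal positions (no move available) are W. From any other position, the mover wins iff some move reaches an L.
n=0: no move; the opponent has just taken the last token and therefore loses → W
n=1: only reaches 0(W), which is W → L
n=2: reaches L-position 1 → W
n=3: only reaches 2(W), which is W → L
n=4: reaches L-position 3 → W
n=5: reaches L-position 1 → W
n=6: reaches L-position 1 → W
n=7: reaches L-position 3 → W
n=8: reaches L-position 3 → W
n=9: only reaches 8(W), 5(W), 4(W), 2(W), all W → L
n=10: reaches L-position 9 → W
n=11: only reaches 10(W), 7(W), 6(W), 4(W), all W → L
n=12: reaches L-position 11 → W
n=13: reaches L-position 9 → W
n=14: reaches L-position 9 → W
n=15: reaches L-position 11 → W
n=16: reaches L-position 11 → W
n=17: only reaches 16(W), 13(W), 12(W), 10(W), all W → L
n=18: reaches L-position 17 → W
n=19: only reaches 18(W), 15(W), 14(W), 12(W), all W → L
n=20: reaches L-position 19 → W
n=21: reaches L-position 17 → W
n=22: reaches L-position 17 → W
n=23: reaches L-position 19 → W
n=24: reaches L-position 19 → W
n=25: only reaches 24(W), 21(W), 20(W), 18(W), all W → L

17: L, 25: L, 2: W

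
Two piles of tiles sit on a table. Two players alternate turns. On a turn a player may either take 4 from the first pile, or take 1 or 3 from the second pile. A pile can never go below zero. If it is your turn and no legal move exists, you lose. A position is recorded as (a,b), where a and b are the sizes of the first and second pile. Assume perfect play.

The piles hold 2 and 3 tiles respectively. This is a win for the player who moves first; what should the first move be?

Move to (2,2).

Compute win/loss labels from the base case upward. A position with no move is L. Any other position is W if it can reach an L in one move, else L.
No move ever increases a pile, so every position that can arise here has a ≤ 2 and b ≤ 3; it is enough to label the cells with 0 ≤ a ≤ 2 and 0 ≤ b ≤ 3.
Every move lowers a or b (never raises either), so fill the grid row by row in increasing a, and left to right within a row: each cell's successors are then already labelled.
      b=0  b=1  b=2  b=3
a=0:    L    W    L    W
a=1:    L    W    L    W
a=2:    L    W    L    W
Cells with no legal move (terminal, hence L): (0,0), (1,0), (2,0).
The remaining L cells, each justified by listing all of its moves:
(0,2): the only move is to (0,1)(W), a W ⇒ L
(1,2): the only move is to (1,1)(W), a W ⇒ L
(2,2): the only move is to (2,1)(W), a W ⇒ L
Every other cell has at least one move into one of the L cells above, so it is W.
From (2,3), the L positions reachable in one move are: (2,2), (2,0). Any move reaching one of these is winning.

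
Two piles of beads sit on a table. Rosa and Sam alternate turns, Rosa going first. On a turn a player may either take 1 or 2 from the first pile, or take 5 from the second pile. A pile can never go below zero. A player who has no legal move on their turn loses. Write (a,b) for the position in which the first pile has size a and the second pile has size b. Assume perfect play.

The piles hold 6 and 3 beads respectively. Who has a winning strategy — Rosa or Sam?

Work bottom-up. With no move the player to move loses. Otherwise the position is W if at least one move leads to an L position for the opponent, and L if every move leads to a W.
No move ever increases a pile, so every position that can arise here has a ≤ 6 and b ≤ 3; it is enough to label the cells with 0 ≤ a ≤ 6 and 0 ≤ b ≤ 3.
Every move lowers a or b (never raises either), so fill the grid row by row in increasing a, and left to right within a row: each cell's successors are then already labelled.
      b=0  b=1  b=2  b=3
a=0:    L    L    L    L
a=1:    W    W    W    W
a=2:    W    W    W    W
a=3:    L    L    L    L
a=4:    W    W    W    W
a=5:    W    W    W    W
a=6:    L    L    L    L
Cells with no legal move (terminal, hence L): (0,0), (0,1), (0,2), (0,3).
The remaining L cells, each justified by listing all of its moves:
(3,0): L (options (2,0)(W), (1,0)(W) are all W)
(3,1): L (options (2,1)(W), (1,1)(W) are all W)
(3,2): L (options (2,2)(W), (1,2)(W) are all W)
(3,3): L (options (2,3)(W), (1,3)(W) are all W)
(6,0): L (options (5,0)(W), (4,0)(W) are all W)
(6,1): L (options (5,1)(W), (4,1)(W) are all W)
(6,2): L (options (5,2)(W), (4,2)(W) are all W)
(6,3): L (options (5,3)(W), (4,3)(W) are all W)
Every other cell has at least one move into one of the L cells above, so it is W.
Every move from (6,3) reaches a W position, so the mover loses.

Sam wins.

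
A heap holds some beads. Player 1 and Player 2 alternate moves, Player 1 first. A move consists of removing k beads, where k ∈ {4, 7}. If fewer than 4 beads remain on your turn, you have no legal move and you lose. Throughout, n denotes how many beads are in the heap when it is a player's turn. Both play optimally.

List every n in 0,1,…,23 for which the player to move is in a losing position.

0, 1, 2, 3, 11, 12, 13, 14, 22, 23

Positions with no move are L. A position that does have a move is losing for the player to move precisely when every available move leads to a winning position for the opponent. Fill in the labels:
n=0: no move → L
n=1: no move → L
n=2: no move → L
n=3: no move → L
n=4: can move to 0, which is L ⇒ W
n=5: can move to 1, which is L ⇒ W
n=6: can move to 2, which is L ⇒ W
n=7: can move to 3, which is L ⇒ W
n=8: can move to 1, which is L ⇒ W
n=9: can move to 2, which is L ⇒ W
n=10: can move to 3, which is L ⇒ W
n=11: moves to 7(W), 4(W); every one is W ⇒ L
n=12: moves to 8(W), 5(W); every one is W ⇒ L
n=13: moves to 9(W), 6(W); every one is W ⇒ L
n=14: moves to 10(W), 7(W); every one is W ⇒ L
n=15: can move to 11, which is L ⇒ W
n=16: can move to 12, which is L ⇒ W
n=17: can move to 13, which is L ⇒ W
n=18: can move to 14, which is L ⇒ W
n=19: can move to 12, which is L ⇒ W
n=20: can move to 13, which is L ⇒ W
n=21: can move to 14, which is L ⇒ W
n=22: moves to 18(W), 15(W); every one is W ⇒ L
n=23: moves to 19(W), 16(W); every one is W ⇒ L
Reading off the rows marked L gives the requested list; there are 10 such values of n.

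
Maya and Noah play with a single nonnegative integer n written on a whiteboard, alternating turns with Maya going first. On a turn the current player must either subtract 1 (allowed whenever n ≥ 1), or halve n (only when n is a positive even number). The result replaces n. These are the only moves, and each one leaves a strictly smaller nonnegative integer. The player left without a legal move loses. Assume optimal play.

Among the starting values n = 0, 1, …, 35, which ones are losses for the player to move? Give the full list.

Compute win/loss labels from the base case upward. A position with no move is L. Any other position is W if it can reach an L in one move, else L.
n=0: no move → L
n=1: W (go to 0, an L position)
n=2: L (sole option 1(W) is W)
n=3: W (go to 2, an L position)
n=4: W (go to 2, an L position)
n=5: L (sole option 4(W) is W)
n=6: W (go to 5, an L position)
n=7: L (sole option 6(W) is W)
n=8: W (go to 7, an L position)
n=9: L (sole option 8(W) is W)
n=10: W (go to 5, an L position)
n=11: L (sole option 10(W) is W)
n=12: W (go to 11, an L position)
n=13: L (sole option 12(W) is W)
n=14: W (go to 7, an L position)
n=15: L (sole option 14(W) is W)
n=16: W (go to 15, an L position)
n=17: L (sole option 16(W) is W)
n=18: W (go to 9, an L position)
n=19: L (sole option 18(W) is W)
n=20: W (go to 19, an L position)
n=21: L (sole option 20(W) is W)
n=22: W (go to 11, an L position)
n=23: L (sole option 22(W) is W)
n=24: W (go to 23, an L position)
n=25: L (sole option 24(W) is W)
n=26: W (go to 13, an L position)
n=27: L (sole option 26(W) is W)
n=28: W (go to 27, an L position)
n=29: L (sole option 28(W) is W)
n=30: W (go to 15, an L position)
n=31: L (sole option 30(W) is W)
n=32: W (go to 31, an L position)
n=33: L (sole option 32(W) is W)
n=34: W (go to 17, an L position)
n=35: L (sole option 34(W) is W)
Reading off the rows marked L gives the requested list; there are 18 such values of n.

0, 2, 5, 7, 9, 11, 13, 15, 17, 19, 21, 23, 25, 27, 29, 31, 33, 35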